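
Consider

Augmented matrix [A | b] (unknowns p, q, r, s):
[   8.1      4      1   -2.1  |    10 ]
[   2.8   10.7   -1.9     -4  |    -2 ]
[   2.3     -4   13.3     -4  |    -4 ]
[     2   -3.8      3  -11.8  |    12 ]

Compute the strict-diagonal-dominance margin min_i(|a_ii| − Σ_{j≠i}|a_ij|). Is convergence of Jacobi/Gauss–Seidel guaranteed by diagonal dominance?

1

row 1: |8.1| − (4+1+2.1) = 1
row 2: |10.7| − (2.8+1.9+4) = 2
row 3: |13.3| − (2.3+4+4) = 3
row 4: |-11.8| − (2+3.8+3) = 3
minimum over rows = 1 → strictly diagonally dominant (convergence guaranteed)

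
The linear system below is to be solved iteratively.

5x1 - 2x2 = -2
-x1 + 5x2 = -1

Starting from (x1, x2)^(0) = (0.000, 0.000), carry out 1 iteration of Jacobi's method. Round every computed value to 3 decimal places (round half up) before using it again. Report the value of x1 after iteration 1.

Iteration 1:
  x1 = (-2 - (-2)·0.000) / (5) = -0.400
  x2 = (-1 - (-1)·0.000) / (5) = -0.200

-0.400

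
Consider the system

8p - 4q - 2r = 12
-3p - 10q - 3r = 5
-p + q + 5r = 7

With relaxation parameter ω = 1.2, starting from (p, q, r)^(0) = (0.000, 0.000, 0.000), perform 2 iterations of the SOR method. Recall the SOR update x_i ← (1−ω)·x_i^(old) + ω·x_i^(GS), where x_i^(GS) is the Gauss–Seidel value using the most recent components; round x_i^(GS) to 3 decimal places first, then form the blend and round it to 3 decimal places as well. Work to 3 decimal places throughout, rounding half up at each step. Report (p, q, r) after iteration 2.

Iteration 1:
  p: GS value = (12 - (-4)·0.000 - (-2)·0.000) / (8) = 1.500;  p ← (1−ω)·0.000 + ω·1.500 = 1.800
  q: GS value = (5 - (-3)·1.800 - (-3)·0.000) / (-10) = -1.040;  q ← (1−ω)·0.000 + ω·-1.040 = -1.248
  r: GS value = (7 - (-1)·1.800 - (1)·-1.248) / (5) = 2.010;  r ← (1−ω)·0.000 + ω·2.010 = 2.412
Iteration 2:
  p: GS value = (12 - (-4)·-1.248 - (-2)·2.412) / (8) = 1.479;  p ← (1−ω)·1.800 + ω·1.479 = 1.415
  q: GS value = (5 - (-3)·1.415 - (-3)·2.412) / (-10) = -1.648;  q ← (1−ω)·-1.248 + ω·-1.648 = -1.728
  r: GS value = (7 - (-1)·1.415 - (1)·-1.728) / (5) = 2.029;  r ← (1−ω)·2.412 + ω·2.029 = 1.952

(1.415, -1.728, 1.952)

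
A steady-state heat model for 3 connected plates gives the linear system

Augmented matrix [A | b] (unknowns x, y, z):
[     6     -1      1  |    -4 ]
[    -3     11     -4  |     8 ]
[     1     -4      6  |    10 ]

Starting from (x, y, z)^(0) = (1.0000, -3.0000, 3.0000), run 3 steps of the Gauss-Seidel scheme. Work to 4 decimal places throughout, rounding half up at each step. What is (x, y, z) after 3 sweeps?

(-0.8857, 1.5146, 2.8240)

Iteration 1:
  x = (-4 - (-1)·-3.0000 - (1)·3.0000) / (6) = -1.6667
  y = (8 - (-3)·-1.6667 - (-4)·3.0000) / (11) = 1.3636
  z = (10 - (1)·-1.6667 - (-4)·1.3636) / (6) = 2.8535
Iteration 2:
  x = (-4 - (-1)·1.3636 - (1)·2.8535) / (6) = -0.9150
  y = (8 - (-3)·-0.9150 - (-4)·2.8535) / (11) = 1.5154
  z = (10 - (1)·-0.9150 - (-4)·1.5154) / (6) = 2.8294
Iteration 3:
  x = (-4 - (-1)·1.5154 - (1)·2.8294) / (6) = -0.8857
  y = (8 - (-3)·-0.8857 - (-4)·2.8294) / (11) = 1.5146
  z = (10 - (1)·-0.8857 - (-4)·1.5146) / (6) = 2.8240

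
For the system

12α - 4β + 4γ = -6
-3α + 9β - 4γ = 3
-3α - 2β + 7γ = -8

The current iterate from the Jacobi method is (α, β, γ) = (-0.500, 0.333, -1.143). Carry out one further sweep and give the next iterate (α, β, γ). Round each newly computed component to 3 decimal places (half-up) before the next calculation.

(-0.008, -0.341, -1.262)

One sweep:
  α = (-6 - (-4)·0.333 - (4)·-1.143) / (12) = -0.008
  β = (3 - (-3)·-0.500 - (-4)·-1.143) / (9) = -0.341
  γ = (-8 - (-3)·-0.500 - (-2)·0.333) / (7) = -1.262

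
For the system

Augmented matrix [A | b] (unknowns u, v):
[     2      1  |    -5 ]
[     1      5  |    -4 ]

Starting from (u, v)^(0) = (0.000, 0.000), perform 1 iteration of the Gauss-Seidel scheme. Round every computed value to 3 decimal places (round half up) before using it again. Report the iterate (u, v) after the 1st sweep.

(-2.500, -0.300)

Iteration 1:
  u = (-5 - (1)·0.000) / (2) = -2.500
  v = (-4 - (1)·-2.500) / (5) = -0.300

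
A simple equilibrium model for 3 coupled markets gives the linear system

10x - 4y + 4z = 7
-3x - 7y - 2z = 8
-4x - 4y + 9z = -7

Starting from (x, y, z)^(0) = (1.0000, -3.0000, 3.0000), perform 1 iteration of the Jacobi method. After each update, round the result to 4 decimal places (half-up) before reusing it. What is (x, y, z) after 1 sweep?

Iteration 1:
  x = (7 - (-4)·-3.0000 - (4)·3.0000) / (10) = -1.7000
  y = (8 - (-3)·1.0000 - (-2)·3.0000) / (-7) = -2.4286
  z = (-7 - (-4)·1.0000 - (-4)·-3.0000) / (9) = -1.6667

(-1.7000, -2.4286, -1.6667)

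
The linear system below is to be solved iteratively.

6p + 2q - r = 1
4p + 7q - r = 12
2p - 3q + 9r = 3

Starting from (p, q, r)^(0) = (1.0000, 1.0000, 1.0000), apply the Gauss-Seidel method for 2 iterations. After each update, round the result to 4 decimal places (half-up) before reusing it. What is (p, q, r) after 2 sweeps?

Iteration 1:
  p = (1 - (2)·1.0000 - (-1)·1.0000) / (6) = 0.0000
  q = (12 - (4)·0.0000 - (-1)·1.0000) / (7) = 1.8571
  r = (3 - (2)·0.0000 - (-3)·1.8571) / (9) = 0.9524
Iteration 2:
  p = (1 - (2)·1.8571 - (-1)·0.9524) / (6) = -0.2936
  q = (12 - (4)·-0.2936 - (-1)·0.9524) / (7) = 2.0181
  r = (3 - (2)·-0.2936 - (-3)·2.0181) / (9) = 1.0713

(-0.2936, 2.0181, 1.0713)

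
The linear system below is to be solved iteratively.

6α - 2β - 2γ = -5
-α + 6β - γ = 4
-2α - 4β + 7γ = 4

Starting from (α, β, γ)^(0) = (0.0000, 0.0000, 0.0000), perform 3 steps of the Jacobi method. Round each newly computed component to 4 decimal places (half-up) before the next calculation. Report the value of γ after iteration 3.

Iteration 1:
  α = (-5 - (-2)·0.0000 - (-2)·0.0000) / (6) = -0.8333
  β = (4 - (-1)·0.0000 - (-1)·0.0000) / (6) = 0.6667
  γ = (4 - (-2)·0.0000 - (-4)·0.0000) / (7) = 0.5714
Iteration 2:
  α = (-5 - (-2)·0.6667 - (-2)·0.5714) / (6) = -0.4206
  β = (4 - (-1)·-0.8333 - (-1)·0.5714) / (6) = 0.6230
  γ = (4 - (-2)·-0.8333 - (-4)·0.6667) / (7) = 0.7143
Iteration 3:
  α = (-5 - (-2)·0.6230 - (-2)·0.7143) / (6) = -0.3876
  β = (4 - (-1)·-0.4206 - (-1)·0.7143) / (6) = 0.7156
  γ = (4 - (-2)·-0.4206 - (-4)·0.6230) / (7) = 0.8073

0.8073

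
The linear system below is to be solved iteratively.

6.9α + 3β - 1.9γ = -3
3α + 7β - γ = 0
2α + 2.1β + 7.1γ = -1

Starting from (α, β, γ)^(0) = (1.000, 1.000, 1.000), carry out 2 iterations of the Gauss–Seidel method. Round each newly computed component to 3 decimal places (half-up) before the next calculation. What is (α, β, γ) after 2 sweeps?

(-0.632, 0.258, -0.039)

Iteration 1:
  α = (-3 - (3)·1.000 - (-1.9)·1.000) / (6.9) = -0.594
  β = (0 - (3)·-0.594 - (-1)·1.000) / (7) = 0.397
  γ = (-1 - (2)·-0.594 - (2.1)·0.397) / (7.1) = -0.091
Iteration 2:
  α = (-3 - (3)·0.397 - (-1.9)·-0.091) / (6.9) = -0.632
  β = (0 - (3)·-0.632 - (-1)·-0.091) / (7) = 0.258
  γ = (-1 - (2)·-0.632 - (2.1)·0.258) / (7.1) = -0.039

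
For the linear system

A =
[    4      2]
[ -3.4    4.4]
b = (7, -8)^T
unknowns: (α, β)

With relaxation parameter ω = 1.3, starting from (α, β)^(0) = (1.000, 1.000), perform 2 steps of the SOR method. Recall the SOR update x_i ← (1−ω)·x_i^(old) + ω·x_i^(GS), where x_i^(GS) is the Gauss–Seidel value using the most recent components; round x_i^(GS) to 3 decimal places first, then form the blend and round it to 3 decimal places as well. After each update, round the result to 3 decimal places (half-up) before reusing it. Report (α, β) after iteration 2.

Iteration 1:
  α: GS value = (7 - (2)·1.000) / (4) = 1.250;  α ← (1−ω)·1.000 + ω·1.250 = 1.325
  β: GS value = (-8 - (-3.4)·1.325) / (4.4) = -0.794;  β ← (1−ω)·1.000 + ω·-0.794 = -1.332
Iteration 2:
  α: GS value = (7 - (2)·-1.332) / (4) = 2.416;  α ← (1−ω)·1.325 + ω·2.416 = 2.743
  β: GS value = (-8 - (-3.4)·2.743) / (4.4) = 0.301;  β ← (1−ω)·-1.332 + ω·0.301 = 0.791

(2.743, 0.791)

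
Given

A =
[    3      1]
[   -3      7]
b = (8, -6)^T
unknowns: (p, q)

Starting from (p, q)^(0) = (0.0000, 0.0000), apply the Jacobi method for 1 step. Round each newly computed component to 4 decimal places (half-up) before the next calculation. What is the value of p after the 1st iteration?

2.6667

Iteration 1:
  p = (8 - (1)·0.0000) / (3) = 2.6667
  q = (-6 - (-3)·0.0000) / (7) = -0.8571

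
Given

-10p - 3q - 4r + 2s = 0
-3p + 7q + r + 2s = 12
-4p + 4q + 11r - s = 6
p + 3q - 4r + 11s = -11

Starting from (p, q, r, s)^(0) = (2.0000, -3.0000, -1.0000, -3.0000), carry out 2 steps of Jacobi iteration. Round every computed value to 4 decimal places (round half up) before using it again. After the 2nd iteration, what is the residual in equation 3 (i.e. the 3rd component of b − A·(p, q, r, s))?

Iteration 1:
  p = (0 - (-3)·-3.0000 - (-4)·-1.0000 - (2)·-3.0000) / (-10) = 0.7000
  q = (12 - (-3)·2.0000 - (1)·-1.0000 - (2)·-3.0000) / (7) = 3.5714
  r = (6 - (-4)·2.0000 - (4)·-3.0000 - (-1)·-3.0000) / (11) = 2.0909
  s = (-11 - (1)·2.0000 - (3)·-3.0000 - (-4)·-1.0000) / (11) = -0.7273
Iteration 2:
  p = (0 - (-3)·3.5714 - (-4)·2.0909 - (2)·-0.7273) / (-10) = -2.0532
  q = (12 - (-3)·0.7000 - (1)·2.0909 - (2)·-0.7273) / (7) = 1.9234
  r = (6 - (-4)·0.7000 - (4)·3.5714 - (-1)·-0.7273) / (11) = -0.5648
  s = (-11 - (1)·0.7000 - (3)·3.5714 - (-4)·2.0909) / (11) = -1.2773
Residual b − A·x = (-14.4664, -4.5040, -4.9709, -2.9259)

-4.9709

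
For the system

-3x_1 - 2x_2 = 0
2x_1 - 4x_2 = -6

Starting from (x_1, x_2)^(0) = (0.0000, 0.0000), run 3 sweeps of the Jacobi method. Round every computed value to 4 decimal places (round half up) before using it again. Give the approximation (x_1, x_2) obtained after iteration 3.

(-1.0000, 1.0000)

Iteration 1:
  x_1 = (0 - (-2)·0.0000) / (-3) = 0.0000
  x_2 = (-6 - (2)·0.0000) / (-4) = 1.5000
Iteration 2:
  x_1 = (0 - (-2)·1.5000) / (-3) = -1.0000
  x_2 = (-6 - (2)·0.0000) / (-4) = 1.5000
Iteration 3:
  x_1 = (0 - (-2)·1.5000) / (-3) = -1.0000
  x_2 = (-6 - (2)·-1.0000) / (-4) = 1.0000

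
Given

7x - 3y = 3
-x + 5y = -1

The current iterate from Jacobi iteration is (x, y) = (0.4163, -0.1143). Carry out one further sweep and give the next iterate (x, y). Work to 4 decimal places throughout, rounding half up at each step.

One sweep:
  x = (3 - (-3)·-0.1143) / (7) = 0.3796
  y = (-1 - (-1)·0.4163) / (5) = -0.1167

(0.3796, -0.1167)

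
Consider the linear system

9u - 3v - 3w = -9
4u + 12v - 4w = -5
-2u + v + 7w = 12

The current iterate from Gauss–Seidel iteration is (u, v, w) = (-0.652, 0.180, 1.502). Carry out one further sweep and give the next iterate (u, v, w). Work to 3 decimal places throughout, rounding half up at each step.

One sweep:
  u = (-9 - (-3)·0.180 - (-3)·1.502) / (9) = -0.439
  v = (-5 - (4)·-0.439 - (-4)·1.502) / (12) = 0.230
  w = (12 - (-2)·-0.439 - (1)·0.230) / (7) = 1.556

(-0.439, 0.230, 1.556)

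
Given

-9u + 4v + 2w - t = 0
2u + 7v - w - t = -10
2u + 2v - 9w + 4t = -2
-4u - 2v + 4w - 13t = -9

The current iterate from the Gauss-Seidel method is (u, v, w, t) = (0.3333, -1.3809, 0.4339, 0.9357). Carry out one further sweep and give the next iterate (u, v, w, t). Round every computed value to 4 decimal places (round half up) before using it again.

One sweep:
  u = (0 - (4)·-1.3809 - (2)·0.4339 - (-1)·0.9357) / (-9) = -0.6213
  v = (-10 - (2)·-0.6213 - (-1)·0.4339 - (-1)·0.9357) / (7) = -1.0554
  w = (-2 - (2)·-0.6213 - (2)·-1.0554 - (4)·0.9357) / (-9) = 0.2655
  t = (-9 - (-4)·-0.6213 - (-2)·-1.0554 - (4)·0.2655) / (-13) = 1.1275

(-0.6213, -1.0554, 0.2655, 1.1275)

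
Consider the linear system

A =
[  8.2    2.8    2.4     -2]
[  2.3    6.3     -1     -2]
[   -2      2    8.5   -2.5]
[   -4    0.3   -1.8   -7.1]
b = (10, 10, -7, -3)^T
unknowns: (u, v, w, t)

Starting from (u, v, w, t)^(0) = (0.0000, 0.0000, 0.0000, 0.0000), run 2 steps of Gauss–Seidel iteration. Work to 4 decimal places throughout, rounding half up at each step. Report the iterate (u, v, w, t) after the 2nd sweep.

Iteration 1:
  u = (10 - (2.8)·0.0000 - (2.4)·0.0000 - (-2)·0.0000) / (8.2) = 1.2195
  v = (10 - (2.3)·1.2195 - (-1)·0.0000 - (-2)·0.0000) / (6.3) = 1.1421
  w = (-7 - (-2)·1.2195 - (2)·1.1421 - (-2.5)·0.0000) / (8.5) = -0.8053
  t = (-3 - (-4)·1.2195 - (0.3)·1.1421 - (-1.8)·-0.8053) / (-7.1) = -0.0121
Iteration 2:
  u = (10 - (2.8)·1.1421 - (2.4)·-0.8053 - (-2)·-0.0121) / (8.2) = 1.0623
  v = (10 - (2.3)·1.0623 - (-1)·-0.8053 - (-2)·-0.0121) / (6.3) = 1.0678
  w = (-7 - (-2)·1.0623 - (2)·1.0678 - (-2.5)·-0.0121) / (8.5) = -0.8284
  t = (-3 - (-4)·1.0623 - (0.3)·1.0678 - (-1.8)·-0.8284) / (-7.1) = 0.0792

(1.0623, 1.0678, -0.8284, 0.0792)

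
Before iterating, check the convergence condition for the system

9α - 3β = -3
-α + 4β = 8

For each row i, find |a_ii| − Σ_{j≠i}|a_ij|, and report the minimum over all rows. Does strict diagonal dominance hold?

3

row 1: |9| − (3) = 6
row 2: |4| − (1) = 3
minimum over rows = 3 → strictly diagonally dominant (convergence guaranteed)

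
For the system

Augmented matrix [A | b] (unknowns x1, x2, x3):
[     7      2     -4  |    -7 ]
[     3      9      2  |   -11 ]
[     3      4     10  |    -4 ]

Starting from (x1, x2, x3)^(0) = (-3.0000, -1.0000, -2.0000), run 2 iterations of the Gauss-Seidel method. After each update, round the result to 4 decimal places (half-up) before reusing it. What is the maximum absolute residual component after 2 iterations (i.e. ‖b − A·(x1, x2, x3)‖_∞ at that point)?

1.7766

Iteration 1:
  x1 = (-7 - (2)·-1.0000 - (-4)·-2.0000) / (7) = -1.8571
  x2 = (-11 - (3)·-1.8571 - (2)·-2.0000) / (9) = -0.1587
  x3 = (-4 - (3)·-1.8571 - (4)·-0.1587) / (10) = 0.2206
Iteration 2:
  x1 = (-7 - (2)·-0.1587 - (-4)·0.2206) / (7) = -0.8286
  x2 = (-11 - (3)·-0.8286 - (2)·0.2206) / (9) = -0.9950
  x3 = (-4 - (3)·-0.8286 - (4)·-0.9950) / (10) = 0.2466
Residual b − A·x = (1.7766, -0.0524, -0.0002); ∞-norm = 1.7766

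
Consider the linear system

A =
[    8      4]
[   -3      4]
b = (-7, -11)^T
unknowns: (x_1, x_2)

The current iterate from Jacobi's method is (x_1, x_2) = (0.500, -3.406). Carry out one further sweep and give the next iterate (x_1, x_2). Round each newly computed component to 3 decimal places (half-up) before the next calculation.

One sweep:
  x_1 = (-7 - (4)·-3.406) / (8) = 0.828
  x_2 = (-11 - (-3)·0.500) / (4) = -2.375

(0.828, -2.375)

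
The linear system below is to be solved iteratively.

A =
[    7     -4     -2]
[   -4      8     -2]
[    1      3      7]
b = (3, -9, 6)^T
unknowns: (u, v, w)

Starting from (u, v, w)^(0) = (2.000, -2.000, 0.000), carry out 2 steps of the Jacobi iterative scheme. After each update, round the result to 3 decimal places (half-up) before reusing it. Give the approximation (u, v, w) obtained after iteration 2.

Iteration 1:
  u = (3 - (-4)·-2.000 - (-2)·0.000) / (7) = -0.714
  v = (-9 - (-4)·2.000 - (-2)·0.000) / (8) = -0.125
  w = (6 - (1)·2.000 - (3)·-2.000) / (7) = 1.429
Iteration 2:
  u = (3 - (-4)·-0.125 - (-2)·1.429) / (7) = 0.765
  v = (-9 - (-4)·-0.714 - (-2)·1.429) / (8) = -1.125
  w = (6 - (1)·-0.714 - (3)·-0.125) / (7) = 1.013

(0.765, -1.125, 1.013)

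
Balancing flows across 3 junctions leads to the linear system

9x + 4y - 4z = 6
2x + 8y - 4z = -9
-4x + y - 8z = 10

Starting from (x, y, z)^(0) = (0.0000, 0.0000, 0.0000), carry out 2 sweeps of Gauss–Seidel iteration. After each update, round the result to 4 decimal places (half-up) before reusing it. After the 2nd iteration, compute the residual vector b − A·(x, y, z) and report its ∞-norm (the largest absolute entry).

3.2795

Iteration 1:
  x = (6 - (4)·0.0000 - (-4)·0.0000) / (9) = 0.6667
  y = (-9 - (2)·0.6667 - (-4)·0.0000) / (8) = -1.2917
  z = (10 - (-4)·0.6667 - (1)·-1.2917) / (-8) = -1.7448
Iteration 2:
  x = (6 - (4)·-1.2917 - (-4)·-1.7448) / (9) = 0.4653
  y = (-9 - (2)·0.4653 - (-4)·-1.7448) / (8) = -2.1137
  z = (10 - (-4)·0.4653 - (1)·-2.1137) / (-8) = -1.7469
Residual b − A·x = (3.2795, -0.0086, -0.0003); ∞-norm = 3.2795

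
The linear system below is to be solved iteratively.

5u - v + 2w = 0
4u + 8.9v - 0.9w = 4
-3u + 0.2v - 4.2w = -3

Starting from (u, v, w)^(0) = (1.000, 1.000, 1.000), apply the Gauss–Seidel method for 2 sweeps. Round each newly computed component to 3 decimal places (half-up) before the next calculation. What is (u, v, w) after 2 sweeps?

Iteration 1:
  u = (0 - (-1)·1.000 - (2)·1.000) / (5) = -0.200
  v = (4 - (4)·-0.200 - (-0.9)·1.000) / (8.9) = 0.640
  w = (-3 - (-3)·-0.200 - (0.2)·0.640) / (-4.2) = 0.888
Iteration 2:
  u = (0 - (-1)·0.640 - (2)·0.888) / (5) = -0.227
  v = (4 - (4)·-0.227 - (-0.9)·0.888) / (8.9) = 0.641
  w = (-3 - (-3)·-0.227 - (0.2)·0.641) / (-4.2) = 0.907

(-0.227, 0.641, 0.907)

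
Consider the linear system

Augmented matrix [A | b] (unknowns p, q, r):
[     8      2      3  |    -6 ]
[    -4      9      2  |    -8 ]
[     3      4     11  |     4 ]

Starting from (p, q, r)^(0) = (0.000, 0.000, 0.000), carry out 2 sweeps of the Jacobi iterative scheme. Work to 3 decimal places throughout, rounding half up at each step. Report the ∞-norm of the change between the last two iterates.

Iteration 1:
  p = (-6 - (2)·0.000 - (3)·0.000) / (8) = -0.750
  q = (-8 - (-4)·0.000 - (2)·0.000) / (9) = -0.889
  r = (4 - (3)·0.000 - (4)·0.000) / (11) = 0.364
Iteration 2:
  p = (-6 - (2)·-0.889 - (3)·0.364) / (8) = -0.664
  q = (-8 - (-4)·-0.750 - (2)·0.364) / (9) = -1.303
  r = (4 - (3)·-0.750 - (4)·-0.889) / (11) = 0.891
Change: (0.086, -0.414, 0.527) → max |·| = 0.527

0.527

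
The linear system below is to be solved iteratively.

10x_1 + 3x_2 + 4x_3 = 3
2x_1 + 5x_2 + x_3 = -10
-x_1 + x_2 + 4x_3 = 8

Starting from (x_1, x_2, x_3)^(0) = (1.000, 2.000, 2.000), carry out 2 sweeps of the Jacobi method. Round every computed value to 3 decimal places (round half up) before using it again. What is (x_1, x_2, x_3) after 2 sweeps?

(0.440, -1.910, 2.425)

Iteration 1:
  x_1 = (3 - (3)·2.000 - (4)·2.000) / (10) = -1.100
  x_2 = (-10 - (2)·1.000 - (1)·2.000) / (5) = -2.800
  x_3 = (8 - (-1)·1.000 - (1)·2.000) / (4) = 1.750
Iteration 2:
  x_1 = (3 - (3)·-2.800 - (4)·1.750) / (10) = 0.440
  x_2 = (-10 - (2)·-1.100 - (1)·1.750) / (5) = -1.910
  x_3 = (8 - (-1)·-1.100 - (1)·-2.800) / (4) = 2.425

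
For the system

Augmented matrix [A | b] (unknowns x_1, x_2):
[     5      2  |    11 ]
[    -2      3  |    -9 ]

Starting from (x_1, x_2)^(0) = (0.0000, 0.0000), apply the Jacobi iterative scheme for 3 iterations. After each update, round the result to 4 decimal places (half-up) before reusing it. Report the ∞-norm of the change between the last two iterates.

Iteration 1:
  x_1 = (11 - (2)·0.0000) / (5) = 2.2000
  x_2 = (-9 - (-2)·0.0000) / (3) = -3.0000
Iteration 2:
  x_1 = (11 - (2)·-3.0000) / (5) = 3.4000
  x_2 = (-9 - (-2)·2.2000) / (3) = -1.5333
Iteration 3:
  x_1 = (11 - (2)·-1.5333) / (5) = 2.8133
  x_2 = (-9 - (-2)·3.4000) / (3) = -0.7333
Change: (-0.5867, 0.8000) → max |·| = 0.8000

0.8000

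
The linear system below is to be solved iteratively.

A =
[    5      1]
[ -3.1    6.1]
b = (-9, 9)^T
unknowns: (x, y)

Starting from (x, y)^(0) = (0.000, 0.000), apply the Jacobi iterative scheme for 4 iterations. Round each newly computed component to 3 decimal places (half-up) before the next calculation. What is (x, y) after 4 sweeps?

(-1.882, 0.504)

Iteration 1:
  x = (-9 - (1)·0.000) / (5) = -1.800
  y = (9 - (-3.1)·0.000) / (6.1) = 1.475
Iteration 2:
  x = (-9 - (1)·1.475) / (5) = -2.095
  y = (9 - (-3.1)·-1.800) / (6.1) = 0.561
Iteration 3:
  x = (-9 - (1)·0.561) / (5) = -1.912
  y = (9 - (-3.1)·-2.095) / (6.1) = 0.411
Iteration 4:
  x = (-9 - (1)·0.411) / (5) = -1.882
  y = (9 - (-3.1)·-1.912) / (6.1) = 0.504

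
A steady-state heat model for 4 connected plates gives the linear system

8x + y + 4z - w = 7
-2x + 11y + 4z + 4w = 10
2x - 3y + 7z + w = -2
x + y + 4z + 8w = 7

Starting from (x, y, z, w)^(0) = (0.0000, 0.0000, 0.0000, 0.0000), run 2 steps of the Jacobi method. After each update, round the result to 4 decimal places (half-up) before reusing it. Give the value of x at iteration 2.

1.0136

Iteration 1:
  x = (7 - (1)·0.0000 - (4)·0.0000 - (-1)·0.0000) / (8) = 0.8750
  y = (10 - (-2)·0.0000 - (4)·0.0000 - (4)·0.0000) / (11) = 0.9091
  z = (-2 - (2)·0.0000 - (-3)·0.0000 - (1)·0.0000) / (7) = -0.2857
  w = (7 - (1)·0.0000 - (1)·0.0000 - (4)·0.0000) / (8) = 0.8750
Iteration 2:
  x = (7 - (1)·0.9091 - (4)·-0.2857 - (-1)·0.8750) / (8) = 1.0136
  y = (10 - (-2)·0.8750 - (4)·-0.2857 - (4)·0.8750) / (11) = 0.8539
  z = (-2 - (2)·0.8750 - (-3)·0.9091 - (1)·0.8750) / (7) = -0.2711
  w = (7 - (1)·0.8750 - (1)·0.9091 - (4)·-0.2857) / (8) = 0.7948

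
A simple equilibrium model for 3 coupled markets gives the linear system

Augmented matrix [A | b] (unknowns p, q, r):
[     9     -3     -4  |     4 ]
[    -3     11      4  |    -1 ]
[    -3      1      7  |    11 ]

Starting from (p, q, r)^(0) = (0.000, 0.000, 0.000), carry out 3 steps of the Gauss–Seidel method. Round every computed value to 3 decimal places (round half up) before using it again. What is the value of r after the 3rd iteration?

Iteration 1:
  p = (4 - (-3)·0.000 - (-4)·0.000) / (9) = 0.444
  q = (-1 - (-3)·0.444 - (4)·0.000) / (11) = 0.030
  r = (11 - (-3)·0.444 - (1)·0.030) / (7) = 1.757
Iteration 2:
  p = (4 - (-3)·0.030 - (-4)·1.757) / (9) = 1.235
  q = (-1 - (-3)·1.235 - (4)·1.757) / (11) = -0.393
  r = (11 - (-3)·1.235 - (1)·-0.393) / (7) = 2.157
Iteration 3:
  p = (4 - (-3)·-0.393 - (-4)·2.157) / (9) = 1.272
  q = (-1 - (-3)·1.272 - (4)·2.157) / (11) = -0.528
  r = (11 - (-3)·1.272 - (1)·-0.528) / (7) = 2.192

2.192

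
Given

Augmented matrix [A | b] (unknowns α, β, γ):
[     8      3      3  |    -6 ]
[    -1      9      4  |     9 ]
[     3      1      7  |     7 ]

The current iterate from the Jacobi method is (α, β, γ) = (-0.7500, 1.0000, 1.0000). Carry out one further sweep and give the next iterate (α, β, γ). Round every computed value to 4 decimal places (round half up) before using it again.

(-1.5000, 0.4722, 1.1786)

One sweep:
  α = (-6 - (3)·1.0000 - (3)·1.0000) / (8) = -1.5000
  β = (9 - (-1)·-0.7500 - (4)·1.0000) / (9) = 0.4722
  γ = (7 - (3)·-0.7500 - (1)·1.0000) / (7) = 1.1786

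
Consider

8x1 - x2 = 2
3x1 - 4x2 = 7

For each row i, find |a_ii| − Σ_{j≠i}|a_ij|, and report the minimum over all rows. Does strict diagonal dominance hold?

1

row 1: |8| − (1) = 7
row 2: |-4| − (3) = 1
minimum over rows = 1 → strictly diagonally dominant (convergence guaranteed)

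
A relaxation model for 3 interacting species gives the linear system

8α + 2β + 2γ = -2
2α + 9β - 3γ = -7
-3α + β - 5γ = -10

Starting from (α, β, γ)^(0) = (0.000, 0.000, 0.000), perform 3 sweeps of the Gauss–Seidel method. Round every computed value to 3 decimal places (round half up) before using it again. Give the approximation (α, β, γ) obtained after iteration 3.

(-0.841, 0.191, 2.543)

Iteration 1:
  α = (-2 - (2)·0.000 - (2)·0.000) / (8) = -0.250
  β = (-7 - (2)·-0.250 - (-3)·0.000) / (9) = -0.722
  γ = (-10 - (-3)·-0.250 - (1)·-0.722) / (-5) = 2.006
Iteration 2:
  α = (-2 - (2)·-0.722 - (2)·2.006) / (8) = -0.571
  β = (-7 - (2)·-0.571 - (-3)·2.006) / (9) = 0.018
  γ = (-10 - (-3)·-0.571 - (1)·0.018) / (-5) = 2.346
Iteration 3:
  α = (-2 - (2)·0.018 - (2)·2.346) / (8) = -0.841
  β = (-7 - (2)·-0.841 - (-3)·2.346) / (9) = 0.191
  γ = (-10 - (-3)·-0.841 - (1)·0.191) / (-5) = 2.543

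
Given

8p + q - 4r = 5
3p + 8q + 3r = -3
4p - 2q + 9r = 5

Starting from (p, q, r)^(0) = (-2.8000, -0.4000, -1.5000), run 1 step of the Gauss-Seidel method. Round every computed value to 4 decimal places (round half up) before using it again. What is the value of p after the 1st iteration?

-0.0750

Iteration 1:
  p = (5 - (1)·-0.4000 - (-4)·-1.5000) / (8) = -0.0750
  q = (-3 - (3)·-0.0750 - (3)·-1.5000) / (8) = 0.2156
  r = (5 - (4)·-0.0750 - (-2)·0.2156) / (9) = 0.6368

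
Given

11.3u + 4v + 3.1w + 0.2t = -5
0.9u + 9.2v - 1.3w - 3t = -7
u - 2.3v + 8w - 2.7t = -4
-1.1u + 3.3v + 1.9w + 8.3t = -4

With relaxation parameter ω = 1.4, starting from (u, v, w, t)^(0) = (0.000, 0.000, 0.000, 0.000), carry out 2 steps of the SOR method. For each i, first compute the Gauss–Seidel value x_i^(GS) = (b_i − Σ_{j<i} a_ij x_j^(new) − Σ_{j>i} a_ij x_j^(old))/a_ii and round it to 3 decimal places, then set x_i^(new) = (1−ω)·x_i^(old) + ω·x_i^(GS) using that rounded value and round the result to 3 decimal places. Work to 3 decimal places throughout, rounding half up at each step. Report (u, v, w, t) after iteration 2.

(0.491, -0.903, -0.721, 0.121)

Iteration 1:
  u: GS value = (-5 - (4)·0.000 - (3.1)·0.000 - (0.2)·0.000) / (11.3) = -0.442;  u ← (1−ω)·0.000 + ω·-0.442 = -0.619
  v: GS value = (-7 - (0.9)·-0.619 - (-1.3)·0.000 - (-3)·0.000) / (9.2) = -0.700;  v ← (1−ω)·0.000 + ω·-0.700 = -0.980
  w: GS value = (-4 - (1)·-0.619 - (-2.3)·-0.980 - (-2.7)·0.000) / (8) = -0.704;  w ← (1−ω)·0.000 + ω·-0.704 = -0.986
  t: GS value = (-4 - (-1.1)·-0.619 - (3.3)·-0.980 - (1.9)·-0.986) / (8.3) = 0.051;  t ← (1−ω)·0.000 + ω·0.051 = 0.071
Iteration 2:
  u: GS value = (-5 - (4)·-0.980 - (3.1)·-0.986 - (0.2)·0.071) / (11.3) = 0.174;  u ← (1−ω)·-0.619 + ω·0.174 = 0.491
  v: GS value = (-7 - (0.9)·0.491 - (-1.3)·-0.986 - (-3)·0.071) / (9.2) = -0.925;  v ← (1−ω)·-0.980 + ω·-0.925 = -0.903
  w: GS value = (-4 - (1)·0.491 - (-2.3)·-0.903 - (-2.7)·0.071) / (8) = -0.797;  w ← (1−ω)·-0.986 + ω·-0.797 = -0.721
  t: GS value = (-4 - (-1.1)·0.491 - (3.3)·-0.903 - (1.9)·-0.721) / (8.3) = 0.107;  t ← (1−ω)·0.071 + ω·0.107 = 0.121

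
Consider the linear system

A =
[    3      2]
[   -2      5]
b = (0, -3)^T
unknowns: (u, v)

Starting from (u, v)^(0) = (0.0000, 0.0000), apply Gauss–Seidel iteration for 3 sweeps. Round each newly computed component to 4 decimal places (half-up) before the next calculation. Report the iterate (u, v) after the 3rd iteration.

(0.2933, -0.4827)

Iteration 1:
  u = (0 - (2)·0.0000) / (3) = 0.0000
  v = (-3 - (-2)·0.0000) / (5) = -0.6000
Iteration 2:
  u = (0 - (2)·-0.6000) / (3) = 0.4000
  v = (-3 - (-2)·0.4000) / (5) = -0.4400
Iteration 3:
  u = (0 - (2)·-0.4400) / (3) = 0.2933
  v = (-3 - (-2)·0.2933) / (5) = -0.4827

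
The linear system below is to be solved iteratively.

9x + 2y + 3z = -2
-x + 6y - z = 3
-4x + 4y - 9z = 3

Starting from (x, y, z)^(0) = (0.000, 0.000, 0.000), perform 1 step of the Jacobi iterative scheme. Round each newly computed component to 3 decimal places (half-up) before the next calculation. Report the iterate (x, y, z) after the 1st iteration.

Iteration 1:
  x = (-2 - (2)·0.000 - (3)·0.000) / (9) = -0.222
  y = (3 - (-1)·0.000 - (-1)·0.000) / (6) = 0.500
  z = (3 - (-4)·0.000 - (4)·0.000) / (-9) = -0.333

(-0.222, 0.500, -0.333)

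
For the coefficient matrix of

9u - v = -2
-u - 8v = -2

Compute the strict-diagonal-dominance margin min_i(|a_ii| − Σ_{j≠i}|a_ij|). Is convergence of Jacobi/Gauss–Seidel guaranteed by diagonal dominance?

7

row 1: |9| − (1) = 8
row 2: |-8| − (1) = 7
minimum over rows = 7 → strictly diagonally dominant (convergence guaranteed)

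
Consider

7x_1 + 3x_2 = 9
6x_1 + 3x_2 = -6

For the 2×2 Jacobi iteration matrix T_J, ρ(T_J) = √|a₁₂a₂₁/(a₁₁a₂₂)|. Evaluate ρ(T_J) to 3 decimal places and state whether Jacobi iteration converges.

a₁₂a₂₁/(a₁₁a₂₂) = (3)·(6) / ((7)·(3)) = 0.857143
ρ = √|0.857143| = √0.857143 = 0.926
ρ < 1, so Jacobi converges

0.926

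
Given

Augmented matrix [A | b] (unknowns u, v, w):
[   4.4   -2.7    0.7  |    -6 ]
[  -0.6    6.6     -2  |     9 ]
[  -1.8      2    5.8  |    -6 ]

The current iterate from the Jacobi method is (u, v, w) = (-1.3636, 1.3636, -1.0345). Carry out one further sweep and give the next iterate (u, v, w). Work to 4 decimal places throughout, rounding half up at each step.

One sweep:
  u = (-6 - (-2.7)·1.3636 - (0.7)·-1.0345) / (4.4) = -0.3623
  v = (9 - (-0.6)·-1.3636 - (-2)·-1.0345) / (6.6) = 0.9262
  w = (-6 - (-1.8)·-1.3636 - (2)·1.3636) / (5.8) = -1.9279

(-0.3623, 0.9262, -1.9279)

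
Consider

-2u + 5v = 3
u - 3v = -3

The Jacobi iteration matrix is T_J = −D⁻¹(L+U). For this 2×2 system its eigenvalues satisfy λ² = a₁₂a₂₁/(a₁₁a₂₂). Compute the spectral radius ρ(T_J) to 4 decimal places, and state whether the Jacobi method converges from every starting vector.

a₁₂a₂₁/(a₁₁a₂₂) = (5)·(1) / ((-2)·(-3)) = 0.833333
ρ = √|0.833333| = √0.833333 = 0.9129
ρ < 1, so Jacobi converges

0.9129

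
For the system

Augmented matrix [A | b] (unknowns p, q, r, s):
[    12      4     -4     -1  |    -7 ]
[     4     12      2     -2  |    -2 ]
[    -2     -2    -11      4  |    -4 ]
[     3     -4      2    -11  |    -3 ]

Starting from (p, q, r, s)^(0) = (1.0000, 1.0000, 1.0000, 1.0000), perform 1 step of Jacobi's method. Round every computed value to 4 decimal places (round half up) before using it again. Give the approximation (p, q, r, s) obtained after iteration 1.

(-0.5000, -0.5000, 0.3636, 0.3636)

Iteration 1:
  p = (-7 - (4)·1.0000 - (-4)·1.0000 - (-1)·1.0000) / (12) = -0.5000
  q = (-2 - (4)·1.0000 - (2)·1.0000 - (-2)·1.0000) / (12) = -0.5000
  r = (-4 - (-2)·1.0000 - (-2)·1.0000 - (4)·1.0000) / (-11) = 0.3636
  s = (-3 - (3)·1.0000 - (-4)·1.0000 - (2)·1.0000) / (-11) = 0.3636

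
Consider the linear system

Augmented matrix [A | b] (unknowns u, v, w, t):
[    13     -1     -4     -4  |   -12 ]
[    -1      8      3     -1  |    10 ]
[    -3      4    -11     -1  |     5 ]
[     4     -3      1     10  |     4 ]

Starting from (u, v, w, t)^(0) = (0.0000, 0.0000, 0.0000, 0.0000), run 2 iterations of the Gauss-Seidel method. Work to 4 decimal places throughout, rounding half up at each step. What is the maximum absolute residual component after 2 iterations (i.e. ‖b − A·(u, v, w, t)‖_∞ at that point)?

Iteration 1:
  u = (-12 - (-1)·0.0000 - (-4)·0.0000 - (-4)·0.0000) / (13) = -0.9231
  v = (10 - (-1)·-0.9231 - (3)·0.0000 - (-1)·0.0000) / (8) = 1.1346
  w = (5 - (-3)·-0.9231 - (4)·1.1346 - (-1)·0.0000) / (-11) = 0.2098
  t = (4 - (4)·-0.9231 - (-3)·1.1346 - (1)·0.2098) / (10) = 1.0886
Iteration 2:
  u = (-12 - (-1)·1.1346 - (-4)·0.2098 - (-4)·1.0886) / (13) = -0.4363
  v = (10 - (-1)·-0.4363 - (3)·0.2098 - (-1)·1.0886) / (8) = 1.2529
  w = (5 - (-3)·-0.4363 - (4)·1.2529 - (-1)·1.0886) / (-11) = 0.0211
  t = (4 - (4)·-0.4363 - (-3)·1.2529 - (1)·0.0211) / (10) = 0.9483
Residual b − A·x = (-1.1976, 0.4255, -0.1401, -0.0002); ∞-norm = 1.1976

1.1976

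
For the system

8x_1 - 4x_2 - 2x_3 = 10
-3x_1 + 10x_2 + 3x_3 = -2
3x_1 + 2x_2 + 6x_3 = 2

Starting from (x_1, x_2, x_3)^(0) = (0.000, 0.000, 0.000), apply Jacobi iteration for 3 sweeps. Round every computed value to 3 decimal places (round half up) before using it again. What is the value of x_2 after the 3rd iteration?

Iteration 1:
  x_1 = (10 - (-4)·0.000 - (-2)·0.000) / (8) = 1.250
  x_2 = (-2 - (-3)·0.000 - (3)·0.000) / (10) = -0.200
  x_3 = (2 - (3)·0.000 - (2)·0.000) / (6) = 0.333
Iteration 2:
  x_1 = (10 - (-4)·-0.200 - (-2)·0.333) / (8) = 1.233
  x_2 = (-2 - (-3)·1.250 - (3)·0.333) / (10) = 0.075
  x_3 = (2 - (3)·1.250 - (2)·-0.200) / (6) = -0.225
Iteration 3:
  x_1 = (10 - (-4)·0.075 - (-2)·-0.225) / (8) = 1.231
  x_2 = (-2 - (-3)·1.233 - (3)·-0.225) / (10) = 0.237
  x_3 = (2 - (3)·1.233 - (2)·0.075) / (6) = -0.308

0.237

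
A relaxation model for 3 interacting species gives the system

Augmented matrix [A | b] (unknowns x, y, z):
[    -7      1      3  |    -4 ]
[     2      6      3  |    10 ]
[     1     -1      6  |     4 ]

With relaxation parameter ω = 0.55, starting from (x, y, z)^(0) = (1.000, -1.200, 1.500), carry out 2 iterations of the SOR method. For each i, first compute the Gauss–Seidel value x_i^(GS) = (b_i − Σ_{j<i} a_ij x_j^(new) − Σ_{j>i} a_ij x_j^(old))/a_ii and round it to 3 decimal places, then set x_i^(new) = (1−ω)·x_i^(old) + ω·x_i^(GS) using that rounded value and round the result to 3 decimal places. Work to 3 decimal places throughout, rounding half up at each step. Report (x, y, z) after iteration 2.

(0.976, 0.382, 0.730)

Iteration 1:
  x: GS value = (-4 - (1)·-1.200 - (3)·1.500) / (-7) = 1.043;  x ← (1−ω)·1.000 + ω·1.043 = 1.024
  y: GS value = (10 - (2)·1.024 - (3)·1.500) / (6) = 0.575;  y ← (1−ω)·-1.200 + ω·0.575 = -0.224
  z: GS value = (4 - (1)·1.024 - (-1)·-0.224) / (6) = 0.459;  z ← (1−ω)·1.500 + ω·0.459 = 0.927
Iteration 2:
  x: GS value = (-4 - (1)·-0.224 - (3)·0.927) / (-7) = 0.937;  x ← (1−ω)·1.024 + ω·0.937 = 0.976
  y: GS value = (10 - (2)·0.976 - (3)·0.927) / (6) = 0.878;  y ← (1−ω)·-0.224 + ω·0.878 = 0.382
  z: GS value = (4 - (1)·0.976 - (-1)·0.382) / (6) = 0.568;  z ← (1−ω)·0.927 + ω·0.568 = 0.730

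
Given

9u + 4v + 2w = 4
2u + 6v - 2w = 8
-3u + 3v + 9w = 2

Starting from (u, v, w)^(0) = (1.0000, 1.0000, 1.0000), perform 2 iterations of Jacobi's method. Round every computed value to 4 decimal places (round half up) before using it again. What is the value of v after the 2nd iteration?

Iteration 1:
  u = (4 - (4)·1.0000 - (2)·1.0000) / (9) = -0.2222
  v = (8 - (2)·1.0000 - (-2)·1.0000) / (6) = 1.3333
  w = (2 - (-3)·1.0000 - (3)·1.0000) / (9) = 0.2222
Iteration 2:
  u = (4 - (4)·1.3333 - (2)·0.2222) / (9) = -0.1975
  v = (8 - (2)·-0.2222 - (-2)·0.2222) / (6) = 1.4815
  w = (2 - (-3)·-0.2222 - (3)·1.3333) / (9) = -0.2963

1.4815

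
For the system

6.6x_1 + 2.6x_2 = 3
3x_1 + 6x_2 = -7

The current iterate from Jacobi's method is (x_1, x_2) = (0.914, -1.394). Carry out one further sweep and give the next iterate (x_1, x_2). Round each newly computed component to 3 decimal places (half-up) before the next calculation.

(1.004, -1.624)

One sweep:
  x_1 = (3 - (2.6)·-1.394) / (6.6) = 1.004
  x_2 = (-7 - (3)·0.914) / (6) = -1.624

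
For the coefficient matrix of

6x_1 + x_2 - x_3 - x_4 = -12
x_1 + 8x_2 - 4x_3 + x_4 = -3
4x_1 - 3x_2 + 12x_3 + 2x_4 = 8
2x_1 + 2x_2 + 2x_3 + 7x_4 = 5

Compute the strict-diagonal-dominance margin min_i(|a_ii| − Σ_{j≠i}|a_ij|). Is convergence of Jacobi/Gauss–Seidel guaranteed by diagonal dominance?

row 1: |6| − (1+1+1) = 3
row 2: |8| − (1+4+1) = 2
row 3: |12| − (4+3+2) = 3
row 4: |7| − (2+2+2) = 1
minimum over rows = 1 → strictly diagonally dominant (convergence guaranteed)

1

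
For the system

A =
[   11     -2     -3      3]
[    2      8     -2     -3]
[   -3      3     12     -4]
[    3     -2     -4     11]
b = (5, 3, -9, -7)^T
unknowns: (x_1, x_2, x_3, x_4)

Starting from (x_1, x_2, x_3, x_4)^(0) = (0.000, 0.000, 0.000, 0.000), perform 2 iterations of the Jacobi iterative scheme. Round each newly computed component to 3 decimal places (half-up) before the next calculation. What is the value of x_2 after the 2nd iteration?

Iteration 1:
  x_1 = (5 - (-2)·0.000 - (-3)·0.000 - (3)·0.000) / (11) = 0.455
  x_2 = (3 - (2)·0.000 - (-2)·0.000 - (-3)·0.000) / (8) = 0.375
  x_3 = (-9 - (-3)·0.000 - (3)·0.000 - (-4)·0.000) / (12) = -0.750
  x_4 = (-7 - (3)·0.000 - (-2)·0.000 - (-4)·0.000) / (11) = -0.636
Iteration 2:
  x_1 = (5 - (-2)·0.375 - (-3)·-0.750 - (3)·-0.636) / (11) = 0.492
  x_2 = (3 - (2)·0.455 - (-2)·-0.750 - (-3)·-0.636) / (8) = -0.165
  x_3 = (-9 - (-3)·0.455 - (3)·0.375 - (-4)·-0.636) / (12) = -0.942
  x_4 = (-7 - (3)·0.455 - (-2)·0.375 - (-4)·-0.750) / (11) = -0.965

-0.165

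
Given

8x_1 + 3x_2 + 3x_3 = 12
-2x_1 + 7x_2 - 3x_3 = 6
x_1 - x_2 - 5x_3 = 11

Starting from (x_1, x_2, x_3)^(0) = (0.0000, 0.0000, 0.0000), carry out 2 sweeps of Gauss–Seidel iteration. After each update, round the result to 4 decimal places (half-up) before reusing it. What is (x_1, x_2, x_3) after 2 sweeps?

Iteration 1:
  x_1 = (12 - (3)·0.0000 - (3)·0.0000) / (8) = 1.5000
  x_2 = (6 - (-2)·1.5000 - (-3)·0.0000) / (7) = 1.2857
  x_3 = (11 - (1)·1.5000 - (-1)·1.2857) / (-5) = -2.1571
Iteration 2:
  x_1 = (12 - (3)·1.2857 - (3)·-2.1571) / (8) = 1.8268
  x_2 = (6 - (-2)·1.8268 - (-3)·-2.1571) / (7) = 0.4546
  x_3 = (11 - (1)·1.8268 - (-1)·0.4546) / (-5) = -1.9256

(1.8268, 0.4546, -1.9256)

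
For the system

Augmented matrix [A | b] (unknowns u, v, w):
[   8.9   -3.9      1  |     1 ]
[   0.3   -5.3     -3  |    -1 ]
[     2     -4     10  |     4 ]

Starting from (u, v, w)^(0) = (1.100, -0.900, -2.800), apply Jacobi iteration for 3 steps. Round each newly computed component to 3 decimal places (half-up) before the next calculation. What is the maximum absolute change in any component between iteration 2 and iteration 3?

0.823

Iteration 1:
  u = (1 - (-3.9)·-0.900 - (1)·-2.800) / (8.9) = 0.033
  v = (-1 - (0.3)·1.100 - (-3)·-2.800) / (-5.3) = 1.836
  w = (4 - (2)·1.100 - (-4)·-0.900) / (10) = -0.180
Iteration 2:
  u = (1 - (-3.9)·1.836 - (1)·-0.180) / (8.9) = 0.937
  v = (-1 - (0.3)·0.033 - (-3)·-0.180) / (-5.3) = 0.292
  w = (4 - (2)·0.033 - (-4)·1.836) / (10) = 1.128
Iteration 3:
  u = (1 - (-3.9)·0.292 - (1)·1.128) / (8.9) = 0.114
  v = (-1 - (0.3)·0.937 - (-3)·1.128) / (-5.3) = -0.397
  w = (4 - (2)·0.937 - (-4)·0.292) / (10) = 0.329
Change: (-0.823, -0.689, -0.799) → max |·| = 0.823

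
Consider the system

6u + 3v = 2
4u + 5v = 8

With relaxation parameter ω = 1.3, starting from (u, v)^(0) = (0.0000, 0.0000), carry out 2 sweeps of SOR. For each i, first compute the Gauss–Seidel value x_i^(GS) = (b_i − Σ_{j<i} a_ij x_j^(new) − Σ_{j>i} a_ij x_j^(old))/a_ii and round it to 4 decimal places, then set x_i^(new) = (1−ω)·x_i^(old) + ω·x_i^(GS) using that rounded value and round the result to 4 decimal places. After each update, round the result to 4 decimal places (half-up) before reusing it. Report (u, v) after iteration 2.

Iteration 1:
  u: GS value = (2 - (3)·0.0000) / (6) = 0.3333;  u ← (1−ω)·0.0000 + ω·0.3333 = 0.4333
  v: GS value = (8 - (4)·0.4333) / (5) = 1.2534;  v ← (1−ω)·0.0000 + ω·1.2534 = 1.6294
Iteration 2:
  u: GS value = (2 - (3)·1.6294) / (6) = -0.4814;  u ← (1−ω)·0.4333 + ω·-0.4814 = -0.7558
  v: GS value = (8 - (4)·-0.7558) / (5) = 2.2046;  v ← (1−ω)·1.6294 + ω·2.2046 = 2.3772

(-0.7558, 2.3772)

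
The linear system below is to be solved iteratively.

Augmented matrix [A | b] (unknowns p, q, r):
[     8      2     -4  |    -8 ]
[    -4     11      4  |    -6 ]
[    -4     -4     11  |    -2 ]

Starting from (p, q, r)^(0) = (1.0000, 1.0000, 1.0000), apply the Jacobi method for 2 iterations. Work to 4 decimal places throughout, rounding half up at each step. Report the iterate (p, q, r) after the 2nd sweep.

Iteration 1:
  p = (-8 - (2)·1.0000 - (-4)·1.0000) / (8) = -0.7500
  q = (-6 - (-4)·1.0000 - (4)·1.0000) / (11) = -0.5455
  r = (-2 - (-4)·1.0000 - (-4)·1.0000) / (11) = 0.5455
Iteration 2:
  p = (-8 - (2)·-0.5455 - (-4)·0.5455) / (8) = -0.5909
  q = (-6 - (-4)·-0.7500 - (4)·0.5455) / (11) = -1.0165
  r = (-2 - (-4)·-0.7500 - (-4)·-0.5455) / (11) = -0.6529

(-0.5909, -1.0165, -0.6529)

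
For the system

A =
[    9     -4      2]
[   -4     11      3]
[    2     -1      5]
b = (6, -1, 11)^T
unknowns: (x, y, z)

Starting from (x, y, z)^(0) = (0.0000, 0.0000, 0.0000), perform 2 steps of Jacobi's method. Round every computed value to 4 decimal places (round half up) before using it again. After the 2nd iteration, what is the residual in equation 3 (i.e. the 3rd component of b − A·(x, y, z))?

Iteration 1:
  x = (6 - (-4)·0.0000 - (2)·0.0000) / (9) = 0.6667
  y = (-1 - (-4)·0.0000 - (3)·0.0000) / (11) = -0.0909
  z = (11 - (2)·0.0000 - (-1)·0.0000) / (5) = 2.2000
Iteration 2:
  x = (6 - (-4)·-0.0909 - (2)·2.2000) / (9) = 0.1374
  y = (-1 - (-4)·0.6667 - (3)·2.2000) / (11) = -0.4485
  z = (11 - (2)·0.6667 - (-1)·-0.0909) / (5) = 1.9151
Residual b − A·x = (-0.8608, -1.2622, 0.7012)

0.7012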